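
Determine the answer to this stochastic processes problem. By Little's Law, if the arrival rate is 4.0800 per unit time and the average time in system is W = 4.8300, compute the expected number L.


Little's Law: L = lambda * W
= 4.0800 * 4.8300
= 19.7064

19.7064


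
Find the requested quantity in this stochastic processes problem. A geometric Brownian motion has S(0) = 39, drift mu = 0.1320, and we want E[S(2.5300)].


E[S(t)] = S(0) * exp(mu * t)
= 39 * exp(0.1320 * 2.5300)
= 39 * 1.3965
= 54.4630

54.4630


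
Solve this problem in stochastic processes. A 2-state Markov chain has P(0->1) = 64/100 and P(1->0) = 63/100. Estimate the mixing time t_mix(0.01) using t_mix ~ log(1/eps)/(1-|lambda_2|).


lambda_2 = |1 - p01 - p10| = |1 - 0.6400 - 0.6300| = 0.2700
t_mix ~ log(1/eps)/(1 - |lambda_2|)
= log(100)/(1 - 0.2700) = 4.6052/0.7300
= 6.3085

6.3085


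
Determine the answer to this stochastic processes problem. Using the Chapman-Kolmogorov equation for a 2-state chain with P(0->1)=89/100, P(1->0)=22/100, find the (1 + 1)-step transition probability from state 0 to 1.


P^2 = P^1 * P^1
Computing via matrix multiplication of the transition matrix.
Entry (0,1) of P^2 = 0.7921

0.7921


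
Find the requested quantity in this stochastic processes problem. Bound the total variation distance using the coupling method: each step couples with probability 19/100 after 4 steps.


TV distance bound <= (1-delta)^n
= (1 - 0.1900)^4
= 0.8100^4
= 0.4305

0.4305


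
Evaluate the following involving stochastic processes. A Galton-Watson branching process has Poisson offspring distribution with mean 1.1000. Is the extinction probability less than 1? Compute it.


Since mu = 1.1000 > 1, extinction prob q < 1.
Solve s = exp(mu*(s-1)) iteratively.
q = 0.8239

0.8239


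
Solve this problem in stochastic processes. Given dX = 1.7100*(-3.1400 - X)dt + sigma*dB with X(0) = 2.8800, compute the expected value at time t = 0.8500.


E[X(t)] = mu + (X(0) - mu)*exp(-theta*t)
= -3.1400 + (2.8800 - -3.1400)*exp(-1.7100*0.8500)
= -3.1400 + 6.0200 * 0.2338
= -1.7328

-1.7328


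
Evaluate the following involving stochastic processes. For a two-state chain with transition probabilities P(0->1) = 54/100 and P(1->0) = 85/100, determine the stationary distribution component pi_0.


Stationary distribution: pi_0 = p10/(p01+p10), pi_1 = p01/(p01+p10)
p01 = 0.5400, p10 = 0.8500
pi_0 = 0.6115

0.6115


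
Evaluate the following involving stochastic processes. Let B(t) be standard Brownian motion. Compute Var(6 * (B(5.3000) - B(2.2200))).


Var(alpha*(B(t)-B(s))) = alpha^2 * (t-s)
= 6^2 * (5.3000 - 2.2200)
= 36 * 3.0800
= 110.8800

110.8800


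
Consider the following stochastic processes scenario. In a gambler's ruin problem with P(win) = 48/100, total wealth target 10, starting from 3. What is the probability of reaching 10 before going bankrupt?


Gambler's ruin formula:
r = q/p = 0.5200/0.4800 = 1.0833
P(win) = (1 - r^i)/(1 - r^N)
= (1 - 1.0833^3)/(1 - 1.0833^10)
= 0.2213

0.2213


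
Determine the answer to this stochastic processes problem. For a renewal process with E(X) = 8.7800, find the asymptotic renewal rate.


Long-run renewal rate = 1/E(X)
= 1/8.7800
= 0.1139

0.1139


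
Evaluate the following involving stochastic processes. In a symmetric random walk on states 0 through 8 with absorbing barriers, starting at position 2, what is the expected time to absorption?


For symmetric RW on 0,...,N with absorbing barriers, E(i) = i*(N-i)
E(2) = 2 * 6 = 12

12


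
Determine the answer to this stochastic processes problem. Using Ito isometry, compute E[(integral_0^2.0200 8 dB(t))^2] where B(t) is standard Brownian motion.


By Ito isometry: E[(int f dB)^2] = int f^2 dt
= 8^2 * 2.0200
= 64 * 2.0200 = 129.2800

129.2800


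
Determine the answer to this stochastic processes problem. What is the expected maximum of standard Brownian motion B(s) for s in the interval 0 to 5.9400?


E(max B(s)) = sqrt(2t/pi)
= sqrt(2*5.9400/pi)
= sqrt(3.7815)
= 1.9446

1.9446


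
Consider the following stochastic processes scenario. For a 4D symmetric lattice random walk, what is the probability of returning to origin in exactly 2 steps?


P(return in 2 steps) = P(reverse first step) = 1/(2d)
= 1/8
= 0.1250

0.1250


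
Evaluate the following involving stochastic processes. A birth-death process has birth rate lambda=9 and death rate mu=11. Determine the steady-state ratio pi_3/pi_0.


For birth-death process, pi_n/pi_0 = (lambda/mu)^n
= (9/11)^3
= 0.5477

0.5477


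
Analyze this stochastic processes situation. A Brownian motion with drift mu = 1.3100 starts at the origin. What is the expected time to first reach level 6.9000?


Expected first passage time = a/mu
= 6.9000/1.3100
= 5.2672

5.2672


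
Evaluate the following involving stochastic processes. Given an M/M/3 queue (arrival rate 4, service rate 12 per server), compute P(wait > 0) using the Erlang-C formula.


a = lambda/mu = 0.3333
rho = a/c = 0.1111
Erlang-C formula applied:
C(c,a) = 0.0050

0.0050


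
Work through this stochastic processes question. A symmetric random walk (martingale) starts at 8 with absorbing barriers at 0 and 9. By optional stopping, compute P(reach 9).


By optional stopping theorem: E(M at tau) = M(0) = 8
P(hit 9)*9 + P(hit 0)*0 = 8
P(hit 9) = (8 - 0)/(9 - 0) = 8/9 = 0.8889

0.8889


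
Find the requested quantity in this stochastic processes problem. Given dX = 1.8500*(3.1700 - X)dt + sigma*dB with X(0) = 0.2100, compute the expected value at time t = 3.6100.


E[X(t)] = mu + (X(0) - mu)*exp(-theta*t)
= 3.1700 + (0.2100 - 3.1700)*exp(-1.8500*3.6100)
= 3.1700 + -2.9600 * 0.0013
= 3.1663

3.1663


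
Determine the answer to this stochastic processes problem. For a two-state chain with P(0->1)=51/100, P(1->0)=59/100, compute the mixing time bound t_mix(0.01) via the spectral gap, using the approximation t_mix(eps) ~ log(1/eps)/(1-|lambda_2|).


lambda_2 = |1 - p01 - p10| = |1 - 0.5100 - 0.5900| = 0.1000
t_mix ~ log(1/eps)/(1 - |lambda_2|)
= log(100)/(1 - 0.1000) = 4.6052/0.9000
= 5.1169

5.1169


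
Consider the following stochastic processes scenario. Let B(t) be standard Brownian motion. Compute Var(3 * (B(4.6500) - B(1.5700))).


Var(alpha*(B(t)-B(s))) = alpha^2 * (t-s)
= 3^2 * (4.6500 - 1.5700)
= 9 * 3.0800
= 27.7200

27.7200


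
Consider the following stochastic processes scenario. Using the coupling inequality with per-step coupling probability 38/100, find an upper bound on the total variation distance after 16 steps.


TV distance bound <= (1-delta)^n
= (1 - 0.3800)^16
= 0.6200^16
= 4.7672e-04

4.7672e-04


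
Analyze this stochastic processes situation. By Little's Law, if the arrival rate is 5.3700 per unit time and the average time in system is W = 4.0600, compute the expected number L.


Little's Law: L = lambda * W
= 5.3700 * 4.0600
= 21.8022

21.8022


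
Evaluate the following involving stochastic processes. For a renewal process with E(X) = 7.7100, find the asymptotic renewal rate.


Long-run renewal rate = 1/E(X)
= 1/7.7100
= 0.1297

0.1297


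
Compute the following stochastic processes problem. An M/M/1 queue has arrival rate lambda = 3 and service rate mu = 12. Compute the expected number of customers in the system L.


rho = 3/12 = 0.2500
L = rho/(1-rho)
= 0.2500/0.7500
= 0.3333

0.3333


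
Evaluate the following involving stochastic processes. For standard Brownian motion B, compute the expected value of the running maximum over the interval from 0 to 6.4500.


E(max B(s)) = sqrt(2t/pi)
= sqrt(2*6.4500/pi)
= sqrt(4.1062)
= 2.0264

2.0264


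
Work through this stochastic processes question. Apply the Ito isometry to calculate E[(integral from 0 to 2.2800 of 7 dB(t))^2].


By Ito isometry: E[(int f dB)^2] = int f^2 dt
= 7^2 * 2.2800
= 49 * 2.2800 = 111.7200

111.7200


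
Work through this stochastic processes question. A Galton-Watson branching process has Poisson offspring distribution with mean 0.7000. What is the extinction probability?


Since mu = 0.7000 <= 1, extinction probability = 1.

1.0000


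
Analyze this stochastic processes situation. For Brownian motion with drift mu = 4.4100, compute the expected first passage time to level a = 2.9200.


Expected first passage time = a/mu
= 2.9200/4.4100
= 0.6621

0.6621


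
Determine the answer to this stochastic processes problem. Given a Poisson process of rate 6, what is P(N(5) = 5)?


P(N(t)=k) = (lambda*t)^k * exp(-lambda*t) / k!
lambda*t = 30
= 30^5 * exp(-30) / 5!
= 24300000 * 9.3576e-14 / 120
= 1.8949e-08

1.8949e-08


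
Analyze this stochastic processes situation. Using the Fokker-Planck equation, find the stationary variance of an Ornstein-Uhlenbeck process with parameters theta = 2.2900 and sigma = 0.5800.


Stationary variance = sigma^2 / (2*theta)
= 0.5800^2 / (2*2.2900)
= 0.3364 / 4.5800
= 0.0734

0.0734


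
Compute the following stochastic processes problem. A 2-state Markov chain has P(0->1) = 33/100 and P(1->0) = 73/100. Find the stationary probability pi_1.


Stationary distribution: pi_0 = p10/(p01+p10), pi_1 = p01/(p01+p10)
p01 = 0.3300, p10 = 0.7300
pi_1 = 0.3113

0.3113


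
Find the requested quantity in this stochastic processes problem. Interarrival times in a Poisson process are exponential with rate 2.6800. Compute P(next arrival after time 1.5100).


P(X > t) = exp(-lambda * t)
= exp(-2.6800 * 1.5100)
= exp(-4.0468) = 0.0175

0.0175


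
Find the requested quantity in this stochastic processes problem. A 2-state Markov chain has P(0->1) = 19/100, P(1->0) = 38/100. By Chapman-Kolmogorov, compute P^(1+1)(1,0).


P^2 = P^1 * P^1
Computing via matrix multiplication of the transition matrix.
Entry (1,0) of P^2 = 0.5434

0.5434


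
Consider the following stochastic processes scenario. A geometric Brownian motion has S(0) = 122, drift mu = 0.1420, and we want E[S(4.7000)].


E[S(t)] = S(0) * exp(mu * t)
= 122 * exp(0.1420 * 4.7000)
= 122 * 1.9492
= 237.7979

237.7979


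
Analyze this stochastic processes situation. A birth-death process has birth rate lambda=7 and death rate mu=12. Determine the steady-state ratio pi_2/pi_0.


For birth-death process, pi_n/pi_0 = (lambda/mu)^n
= (7/12)^2
= 0.3403

0.3403


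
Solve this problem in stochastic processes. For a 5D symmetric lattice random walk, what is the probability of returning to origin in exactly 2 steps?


P(return in 2 steps) = P(reverse first step) = 1/(2d)
= 1/10
= 0.1000

0.1000


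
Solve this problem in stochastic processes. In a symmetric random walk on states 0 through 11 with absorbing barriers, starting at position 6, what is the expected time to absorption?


For symmetric RW on 0,...,N with absorbing barriers, E(i) = i*(N-i)
E(6) = 6 * 5 = 30

30


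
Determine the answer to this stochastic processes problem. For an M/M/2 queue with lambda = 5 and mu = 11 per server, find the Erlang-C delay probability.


a = lambda/mu = 0.4545
rho = a/c = 0.2273
Erlang-C formula applied:
C(c,a) = 0.0842

0.0842


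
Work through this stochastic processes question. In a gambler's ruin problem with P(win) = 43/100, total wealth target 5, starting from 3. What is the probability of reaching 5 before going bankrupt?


Gambler's ruin formula:
r = q/p = 0.5700/0.4300 = 1.3256
P(win) = (1 - r^i)/(1 - r^N)
= (1 - 1.3256^3)/(1 - 1.3256^5)
= 0.4298

0.4298


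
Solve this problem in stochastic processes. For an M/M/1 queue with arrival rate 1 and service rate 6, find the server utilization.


rho = lambda/mu
= 1/6
= 0.1667

0.1667


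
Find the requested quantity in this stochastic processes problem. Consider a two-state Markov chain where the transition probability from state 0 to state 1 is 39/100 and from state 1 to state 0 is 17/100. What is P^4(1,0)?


Computing P^4 by matrix multiplication.
P = [[0.6100, 0.3900], [0.1700, 0.8300]]
After raising P to the power 4:
P^4(1,0) = 0.2922

0.2922


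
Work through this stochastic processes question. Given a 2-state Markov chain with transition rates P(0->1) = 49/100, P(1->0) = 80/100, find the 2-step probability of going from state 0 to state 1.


Computing P^2 by matrix multiplication.
P = [[0.5100, 0.4900], [0.8000, 0.2000]]
After raising P to the power 2:
P^2(0,1) = 0.3479

0.3479


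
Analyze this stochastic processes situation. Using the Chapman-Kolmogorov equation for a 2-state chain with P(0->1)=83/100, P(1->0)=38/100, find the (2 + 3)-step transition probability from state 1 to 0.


P^5 = P^2 * P^3
Computing via matrix multiplication of the transition matrix.
Entry (1,0) of P^5 = 0.3142

0.3142


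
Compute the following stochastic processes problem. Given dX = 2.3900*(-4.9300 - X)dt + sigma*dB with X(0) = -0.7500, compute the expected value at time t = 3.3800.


E[X(t)] = mu + (X(0) - mu)*exp(-theta*t)
= -4.9300 + (-0.7500 - -4.9300)*exp(-2.3900*3.3800)
= -4.9300 + 4.1800 * 3.1023e-04
= -4.9287

-4.9287


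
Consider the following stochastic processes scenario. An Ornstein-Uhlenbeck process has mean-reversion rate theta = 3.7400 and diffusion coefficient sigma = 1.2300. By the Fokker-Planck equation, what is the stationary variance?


Stationary variance = sigma^2 / (2*theta)
= 1.2300^2 / (2*3.7400)
= 1.5129 / 7.4800
= 0.2023

0.2023


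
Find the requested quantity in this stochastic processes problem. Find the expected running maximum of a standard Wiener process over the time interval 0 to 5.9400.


E(max B(s)) = sqrt(2t/pi)
= sqrt(2*5.9400/pi)
= sqrt(3.7815)
= 1.9446

1.9446


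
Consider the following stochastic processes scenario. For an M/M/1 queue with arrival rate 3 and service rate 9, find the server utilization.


rho = lambda/mu
= 3/9
= 0.3333

0.3333


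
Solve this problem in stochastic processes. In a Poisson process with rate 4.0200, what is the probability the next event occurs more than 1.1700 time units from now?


P(X > t) = exp(-lambda * t)
= exp(-4.0200 * 1.1700)
= exp(-4.7034) = 0.0091

0.0091


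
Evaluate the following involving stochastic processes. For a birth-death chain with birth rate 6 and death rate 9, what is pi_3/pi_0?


For birth-death process, pi_n/pi_0 = (lambda/mu)^n
= (6/9)^3
= 0.2963

0.2963


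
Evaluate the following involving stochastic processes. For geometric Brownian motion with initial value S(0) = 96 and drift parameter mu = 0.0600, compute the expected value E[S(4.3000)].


E[S(t)] = S(0) * exp(mu * t)
= 96 * exp(0.0600 * 4.3000)
= 96 * 1.2943
= 124.2565

124.2565


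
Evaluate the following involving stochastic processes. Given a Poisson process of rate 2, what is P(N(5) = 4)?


P(N(t)=k) = (lambda*t)^k * exp(-lambda*t) / k!
lambda*t = 10
= 10^4 * exp(-10) / 4!
= 10000 * 4.5400e-05 / 24
= 0.0189

0.0189


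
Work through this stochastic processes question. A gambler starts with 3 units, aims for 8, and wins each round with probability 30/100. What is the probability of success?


Gambler's ruin formula:
r = q/p = 0.7000/0.3000 = 2.3333
P(win) = (1 - r^i)/(1 - r^N)
= (1 - 2.3333^3)/(1 - 2.3333^8)
= 0.0133

0.0133


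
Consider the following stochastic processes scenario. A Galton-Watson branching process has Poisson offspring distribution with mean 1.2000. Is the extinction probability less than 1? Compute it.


Since mu = 1.2000 > 1, extinction prob q < 1.
Solve s = exp(mu*(s-1)) iteratively.
q = 0.6863

0.6863


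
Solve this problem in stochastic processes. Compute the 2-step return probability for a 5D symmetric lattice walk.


P(return in 2 steps) = P(reverse first step) = 1/(2d)
= 1/10
= 0.1000

0.1000


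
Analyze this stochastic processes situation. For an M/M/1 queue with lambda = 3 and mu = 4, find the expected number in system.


rho = 3/4 = 0.7500
L = rho/(1-rho)
= 0.7500/0.2500
= 3.0000

3.0000


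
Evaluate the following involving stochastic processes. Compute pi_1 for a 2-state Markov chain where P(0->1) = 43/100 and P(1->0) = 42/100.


Stationary distribution: pi_0 = p10/(p01+p10), pi_1 = p01/(p01+p10)
p01 = 0.4300, p10 = 0.4200
pi_1 = 0.5059

0.5059


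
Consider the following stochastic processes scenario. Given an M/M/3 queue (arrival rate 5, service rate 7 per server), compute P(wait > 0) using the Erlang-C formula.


a = lambda/mu = 0.7143
rho = a/c = 0.2381
Erlang-C formula applied:
C(c,a) = 0.0389

0.0389


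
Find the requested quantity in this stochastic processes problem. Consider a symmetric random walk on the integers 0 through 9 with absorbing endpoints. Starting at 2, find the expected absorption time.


For symmetric RW on 0,...,N with absorbing barriers, E(i) = i*(N-i)
E(2) = 2 * 7 = 14

14


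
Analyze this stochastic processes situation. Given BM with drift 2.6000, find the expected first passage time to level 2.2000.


Expected first passage time = a/mu
= 2.2000/2.6000
= 0.8462

0.8462


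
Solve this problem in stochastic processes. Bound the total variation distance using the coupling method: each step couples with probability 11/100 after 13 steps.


TV distance bound <= (1-delta)^n
= (1 - 0.1100)^13
= 0.8900^13
= 0.2198

0.2198


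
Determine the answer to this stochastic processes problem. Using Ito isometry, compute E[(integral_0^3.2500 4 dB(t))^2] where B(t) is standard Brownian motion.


By Ito isometry: E[(int f dB)^2] = int f^2 dt
= 4^2 * 3.2500
= 16 * 3.2500 = 52.0000

52.0000


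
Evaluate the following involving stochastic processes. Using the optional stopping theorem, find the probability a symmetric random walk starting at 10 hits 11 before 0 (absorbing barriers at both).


By optional stopping theorem: E(M at tau) = M(0) = 10
P(hit 11)*11 + P(hit 0)*0 = 10
P(hit 11) = (10 - 0)/(11 - 0) = 10/11 = 0.9091

0.9091


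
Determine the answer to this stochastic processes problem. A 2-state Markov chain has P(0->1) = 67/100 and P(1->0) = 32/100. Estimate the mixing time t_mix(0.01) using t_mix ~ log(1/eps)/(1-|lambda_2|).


lambda_2 = |1 - p01 - p10| = |1 - 0.6700 - 0.3200| = 0.0100
t_mix ~ log(1/eps)/(1 - |lambda_2|)
= log(100)/(1 - 0.0100) = 4.6052/0.9900
= 4.6517

4.6517


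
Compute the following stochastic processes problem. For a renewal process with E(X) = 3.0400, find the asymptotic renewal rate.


Long-run renewal rate = 1/E(X)
= 1/3.0400
= 0.3289

0.3289


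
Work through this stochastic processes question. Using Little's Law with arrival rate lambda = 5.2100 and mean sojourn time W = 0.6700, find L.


Little's Law: L = lambda * W
= 5.2100 * 0.6700
= 3.4907

3.4907


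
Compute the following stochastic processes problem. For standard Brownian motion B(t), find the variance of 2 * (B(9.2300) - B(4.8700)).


Var(alpha*(B(t)-B(s))) = alpha^2 * (t-s)
= 2^2 * (9.2300 - 4.8700)
= 4 * 4.3600
= 17.4400

17.4400


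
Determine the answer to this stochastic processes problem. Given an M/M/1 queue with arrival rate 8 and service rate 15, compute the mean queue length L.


rho = 8/15 = 0.5333
L = rho/(1-rho)
= 0.5333/0.4667
= 1.1429

1.1429


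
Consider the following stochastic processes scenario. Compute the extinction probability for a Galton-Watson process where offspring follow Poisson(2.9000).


Since mu = 2.9000 > 1, extinction prob q < 1.
Solve s = exp(mu*(s-1)) iteratively.
q = 0.0668

0.0668


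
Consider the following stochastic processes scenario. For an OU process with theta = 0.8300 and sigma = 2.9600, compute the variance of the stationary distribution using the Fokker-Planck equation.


Stationary variance = sigma^2 / (2*theta)
= 2.9600^2 / (2*0.8300)
= 8.7616 / 1.6600
= 5.2781

5.2781


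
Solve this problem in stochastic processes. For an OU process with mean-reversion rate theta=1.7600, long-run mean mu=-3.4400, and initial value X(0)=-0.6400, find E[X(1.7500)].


E[X(t)] = mu + (X(0) - mu)*exp(-theta*t)
= -3.4400 + (-0.6400 - -3.4400)*exp(-1.7600*1.7500)
= -3.4400 + 2.8000 * 0.0460
= -3.3113

-3.3113


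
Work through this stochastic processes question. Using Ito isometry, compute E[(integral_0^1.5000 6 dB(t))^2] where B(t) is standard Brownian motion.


By Ito isometry: E[(int f dB)^2] = int f^2 dt
= 6^2 * 1.5000
= 36 * 1.5000 = 54.0000

54.0000


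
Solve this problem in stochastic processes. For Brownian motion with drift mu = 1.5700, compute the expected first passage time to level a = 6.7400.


Expected first passage time = a/mu
= 6.7400/1.5700
= 4.2930

4.2930


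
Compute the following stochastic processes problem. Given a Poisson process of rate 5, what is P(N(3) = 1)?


P(N(t)=k) = (lambda*t)^k * exp(-lambda*t) / k!
lambda*t = 15
= 15^1 * exp(-15) / 1!
= 15 * 3.0590e-07 / 1
= 4.5885e-06

4.5885e-06


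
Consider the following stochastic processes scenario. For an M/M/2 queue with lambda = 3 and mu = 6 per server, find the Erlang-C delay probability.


a = lambda/mu = 0.5000
rho = a/c = 0.2500
Erlang-C formula applied:
C(c,a) = 0.1000

0.1000


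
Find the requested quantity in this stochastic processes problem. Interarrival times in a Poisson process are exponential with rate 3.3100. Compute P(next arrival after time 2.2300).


P(X > t) = exp(-lambda * t)
= exp(-3.3100 * 2.2300)
= exp(-7.3813) = 6.2279e-04

6.2279e-04


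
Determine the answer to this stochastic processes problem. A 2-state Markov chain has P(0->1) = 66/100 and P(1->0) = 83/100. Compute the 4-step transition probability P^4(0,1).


Computing P^4 by matrix multiplication.
P = [[0.3400, 0.6600], [0.8300, 0.1700]]
After raising P to the power 4:
P^4(0,1) = 0.4174

0.4174


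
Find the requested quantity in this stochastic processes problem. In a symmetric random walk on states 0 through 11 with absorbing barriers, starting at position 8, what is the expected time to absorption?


For symmetric RW on 0,...,N with absorbing barriers, E(i) = i*(N-i)
E(8) = 8 * 3 = 24

24


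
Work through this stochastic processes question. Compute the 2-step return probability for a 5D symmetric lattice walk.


P(return in 2 steps) = P(reverse first step) = 1/(2d)
= 1/10
= 0.1000

0.1000


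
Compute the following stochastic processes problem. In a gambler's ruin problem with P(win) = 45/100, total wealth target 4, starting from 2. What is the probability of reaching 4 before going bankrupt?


Gambler's ruin formula:
r = q/p = 0.5500/0.4500 = 1.2222
P(win) = (1 - r^i)/(1 - r^N)
= (1 - 1.2222^2)/(1 - 1.2222^4)
= 0.4010

0.4010


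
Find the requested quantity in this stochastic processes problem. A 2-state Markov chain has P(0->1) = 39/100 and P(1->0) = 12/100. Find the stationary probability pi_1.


Stationary distribution: pi_0 = p10/(p01+p10), pi_1 = p01/(p01+p10)
p01 = 0.3900, p10 = 0.1200
pi_1 = 0.7647

0.7647


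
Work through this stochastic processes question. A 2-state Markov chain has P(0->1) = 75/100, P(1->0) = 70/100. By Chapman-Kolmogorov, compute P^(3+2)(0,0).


P^5 = P^3 * P^2
Computing via matrix multiplication of the transition matrix.
Entry (0,0) of P^5 = 0.4732

0.4732


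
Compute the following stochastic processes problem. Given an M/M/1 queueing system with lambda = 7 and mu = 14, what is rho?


rho = lambda/mu
= 7/14
= 0.5000

0.5000


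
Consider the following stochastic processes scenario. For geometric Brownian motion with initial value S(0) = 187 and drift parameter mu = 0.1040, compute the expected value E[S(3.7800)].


E[S(t)] = S(0) * exp(mu * t)
= 187 * exp(0.1040 * 3.7800)
= 187 * 1.4816
= 277.0585

277.0585


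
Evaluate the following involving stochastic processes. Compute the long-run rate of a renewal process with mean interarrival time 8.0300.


Long-run renewal rate = 1/E(X)
= 1/8.0300
= 0.1245

0.1245


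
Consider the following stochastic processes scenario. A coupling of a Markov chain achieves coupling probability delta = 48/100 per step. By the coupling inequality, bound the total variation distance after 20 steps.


TV distance bound <= (1-delta)^n
= (1 - 0.4800)^20
= 0.5200^20
= 2.0896e-06

2.0896e-06


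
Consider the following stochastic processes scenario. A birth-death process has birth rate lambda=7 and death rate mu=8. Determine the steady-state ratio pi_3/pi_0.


For birth-death process, pi_n/pi_0 = (lambda/mu)^n
= (7/8)^3
= 0.6699

0.6699


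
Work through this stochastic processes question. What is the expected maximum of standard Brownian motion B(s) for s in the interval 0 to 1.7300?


E(max B(s)) = sqrt(2t/pi)
= sqrt(2*1.7300/pi)
= sqrt(1.1014)
= 1.0495

1.0495


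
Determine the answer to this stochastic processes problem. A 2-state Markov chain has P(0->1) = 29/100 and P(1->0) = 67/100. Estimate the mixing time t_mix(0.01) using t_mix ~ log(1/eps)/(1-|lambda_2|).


lambda_2 = |1 - p01 - p10| = |1 - 0.2900 - 0.6700| = 0.0400
t_mix ~ log(1/eps)/(1 - |lambda_2|)
= log(100)/(1 - 0.0400) = 4.6052/0.9600
= 4.7971

4.7971


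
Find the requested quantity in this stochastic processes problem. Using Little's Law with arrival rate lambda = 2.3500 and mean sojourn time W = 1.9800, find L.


Little's Law: L = lambda * W
= 2.3500 * 1.9800
= 4.6530

4.6530


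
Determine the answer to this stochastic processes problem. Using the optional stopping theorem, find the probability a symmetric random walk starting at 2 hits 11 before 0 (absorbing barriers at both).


By optional stopping theorem: E(M at tau) = M(0) = 2
P(hit 11)*11 + P(hit 0)*0 = 2
P(hit 11) = (2 - 0)/(11 - 0) = 2/11 = 0.1818

0.1818


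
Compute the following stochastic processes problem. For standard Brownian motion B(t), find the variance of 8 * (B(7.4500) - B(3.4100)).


Var(alpha*(B(t)-B(s))) = alpha^2 * (t-s)
= 8^2 * (7.4500 - 3.4100)
= 64 * 4.0400
= 258.5600

258.5600


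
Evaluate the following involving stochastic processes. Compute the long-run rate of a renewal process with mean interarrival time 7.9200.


Long-run renewal rate = 1/E(X)
= 1/7.9200
= 0.1263

0.1263


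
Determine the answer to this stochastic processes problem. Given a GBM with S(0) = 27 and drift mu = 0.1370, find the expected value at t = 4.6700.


E[S(t)] = S(0) * exp(mu * t)
= 27 * exp(0.1370 * 4.6700)
= 27 * 1.8961
= 51.1942

51.1942


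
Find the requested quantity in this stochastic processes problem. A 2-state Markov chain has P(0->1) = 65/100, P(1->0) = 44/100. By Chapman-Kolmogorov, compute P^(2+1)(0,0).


P^3 = P^2 * P^1
Computing via matrix multiplication of the transition matrix.
Entry (0,0) of P^3 = 0.4032

0.4032


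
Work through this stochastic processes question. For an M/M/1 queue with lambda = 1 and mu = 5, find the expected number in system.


rho = 1/5 = 0.2000
L = rho/(1-rho)
= 0.2000/0.8000
= 0.2500

0.2500


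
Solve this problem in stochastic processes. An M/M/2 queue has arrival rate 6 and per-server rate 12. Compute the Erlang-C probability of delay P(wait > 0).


a = lambda/mu = 0.5000
rho = a/c = 0.2500
Erlang-C formula applied:
C(c,a) = 0.1000

0.1000


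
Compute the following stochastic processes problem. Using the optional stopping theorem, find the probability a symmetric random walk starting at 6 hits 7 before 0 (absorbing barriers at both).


By optional stopping theorem: E(M at tau) = M(0) = 6
P(hit 7)*7 + P(hit 0)*0 = 6
P(hit 7) = (6 - 0)/(7 - 0) = 6/7 = 0.8571

0.8571


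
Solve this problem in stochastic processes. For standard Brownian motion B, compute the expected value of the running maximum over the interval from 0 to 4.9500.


E(max B(s)) = sqrt(2t/pi)
= sqrt(2*4.9500/pi)
= sqrt(3.1513)
= 1.7752

1.7752


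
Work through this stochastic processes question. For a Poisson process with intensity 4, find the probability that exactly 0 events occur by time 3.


P(N(t)=k) = (lambda*t)^k * exp(-lambda*t) / k!
lambda*t = 12
= 12^0 * exp(-12) / 0!
= 1 * 6.1442e-06 / 1
= 6.1442e-06

6.1442e-06


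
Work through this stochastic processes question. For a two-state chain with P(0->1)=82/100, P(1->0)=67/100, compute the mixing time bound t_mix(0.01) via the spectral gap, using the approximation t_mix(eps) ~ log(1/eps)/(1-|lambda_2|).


lambda_2 = |1 - p01 - p10| = |1 - 0.8200 - 0.6700| = 0.4900
t_mix ~ log(1/eps)/(1 - |lambda_2|)
= log(100)/(1 - 0.4900) = 4.6052/0.5100
= 9.0297

9.0297


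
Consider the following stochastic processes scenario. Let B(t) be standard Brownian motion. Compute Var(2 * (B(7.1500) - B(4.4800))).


Var(alpha*(B(t)-B(s))) = alpha^2 * (t-s)
= 2^2 * (7.1500 - 4.4800)
= 4 * 2.6700
= 10.6800

10.6800


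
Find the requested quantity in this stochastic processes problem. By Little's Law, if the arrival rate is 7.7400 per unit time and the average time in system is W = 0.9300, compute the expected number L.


Little's Law: L = lambda * W
= 7.7400 * 0.9300
= 7.1982

7.1982


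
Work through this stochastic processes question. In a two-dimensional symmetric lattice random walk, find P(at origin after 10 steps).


P = C(10,5)^2 / 4^10
= 252^2 / 1048576
= 63504 / 1048576
= 0.0606

0.0606


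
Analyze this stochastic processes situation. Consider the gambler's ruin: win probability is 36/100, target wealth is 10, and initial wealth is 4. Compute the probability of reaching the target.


Gambler's ruin formula:
r = q/p = 0.6400/0.3600 = 1.7778
P(win) = (1 - r^i)/(1 - r^N)
= (1 - 1.7778^4)/(1 - 1.7778^10)
= 0.0286

0.0286


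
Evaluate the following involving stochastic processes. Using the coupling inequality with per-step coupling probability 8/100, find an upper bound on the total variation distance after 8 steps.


TV distance bound <= (1-delta)^n
= (1 - 0.0800)^8
= 0.9200^8
= 0.5132

0.5132


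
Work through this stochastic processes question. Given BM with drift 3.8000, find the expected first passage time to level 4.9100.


Expected first passage time = a/mu
= 4.9100/3.8000
= 1.2921

1.2921


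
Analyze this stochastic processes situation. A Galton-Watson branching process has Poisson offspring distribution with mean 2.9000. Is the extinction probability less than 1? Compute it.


Since mu = 2.9000 > 1, extinction prob q < 1.
Solve s = exp(mu*(s-1)) iteratively.
q = 0.0668

0.0668


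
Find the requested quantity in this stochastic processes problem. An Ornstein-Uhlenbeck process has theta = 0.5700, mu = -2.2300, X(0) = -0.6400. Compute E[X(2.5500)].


E[X(t)] = mu + (X(0) - mu)*exp(-theta*t)
= -2.2300 + (-0.6400 - -2.2300)*exp(-0.5700*2.5500)
= -2.2300 + 1.5900 * 0.2338
= -1.8583

-1.8583


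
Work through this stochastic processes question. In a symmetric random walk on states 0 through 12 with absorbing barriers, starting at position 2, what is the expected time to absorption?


For symmetric RW on 0,...,N with absorbing barriers, E(i) = i*(N-i)
E(2) = 2 * 10 = 20

20


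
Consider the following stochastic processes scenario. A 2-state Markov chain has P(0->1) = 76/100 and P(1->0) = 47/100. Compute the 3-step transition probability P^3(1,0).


Computing P^3 by matrix multiplication.
P = [[0.2400, 0.7600], [0.4700, 0.5300]]
After raising P to the power 3:
P^3(1,0) = 0.3868

0.3868


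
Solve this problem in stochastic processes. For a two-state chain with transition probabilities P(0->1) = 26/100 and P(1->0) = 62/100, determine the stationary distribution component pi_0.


Stationary distribution: pi_0 = p10/(p01+p10), pi_1 = p01/(p01+p10)
p01 = 0.2600, p10 = 0.6200
pi_0 = 0.7045

0.7045


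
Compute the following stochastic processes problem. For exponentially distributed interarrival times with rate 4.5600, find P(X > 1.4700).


P(X > t) = exp(-lambda * t)
= exp(-4.5600 * 1.4700)
= exp(-6.7032) = 0.0012

0.0012


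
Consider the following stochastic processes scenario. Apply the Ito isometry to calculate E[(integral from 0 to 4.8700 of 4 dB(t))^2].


By Ito isometry: E[(int f dB)^2] = int f^2 dt
= 4^2 * 4.8700
= 16 * 4.8700 = 77.9200

77.9200


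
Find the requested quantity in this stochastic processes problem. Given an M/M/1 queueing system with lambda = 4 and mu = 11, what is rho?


rho = lambda/mu
= 4/11
= 0.3636

0.3636


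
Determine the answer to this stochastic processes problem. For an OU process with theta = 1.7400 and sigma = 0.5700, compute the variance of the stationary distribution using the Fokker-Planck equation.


Stationary variance = sigma^2 / (2*theta)
= 0.5700^2 / (2*1.7400)
= 0.3249 / 3.4800
= 0.0934

0.0934


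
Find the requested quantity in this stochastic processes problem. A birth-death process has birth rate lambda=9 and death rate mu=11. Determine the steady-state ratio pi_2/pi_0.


For birth-death process, pi_n/pi_0 = (lambda/mu)^n
= (9/11)^2
= 0.6694

0.6694


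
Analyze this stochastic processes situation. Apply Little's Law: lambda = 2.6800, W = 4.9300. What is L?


Little's Law: L = lambda * W
= 2.6800 * 4.9300
= 13.2124

13.2124


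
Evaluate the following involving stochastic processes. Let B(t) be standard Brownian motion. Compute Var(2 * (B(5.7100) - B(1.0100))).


Var(alpha*(B(t)-B(s))) = alpha^2 * (t-s)
= 2^2 * (5.7100 - 1.0100)
= 4 * 4.7000
= 18.8000

18.8000


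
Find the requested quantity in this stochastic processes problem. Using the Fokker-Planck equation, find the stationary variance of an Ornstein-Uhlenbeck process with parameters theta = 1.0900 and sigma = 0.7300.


Stationary variance = sigma^2 / (2*theta)
= 0.7300^2 / (2*1.0900)
= 0.5329 / 2.1800
= 0.2444

0.2444


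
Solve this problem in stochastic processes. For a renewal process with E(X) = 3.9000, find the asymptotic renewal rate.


Long-run renewal rate = 1/E(X)
= 1/3.9000
= 0.2564

0.2564


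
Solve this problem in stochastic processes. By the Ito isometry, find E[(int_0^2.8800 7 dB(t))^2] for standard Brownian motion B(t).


By Ito isometry: E[(int f dB)^2] = int f^2 dt
= 7^2 * 2.8800
= 49 * 2.8800 = 141.1200

141.1200


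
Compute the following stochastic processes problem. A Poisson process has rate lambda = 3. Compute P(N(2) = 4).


P(N(t)=k) = (lambda*t)^k * exp(-lambda*t) / k!
lambda*t = 6
= 6^4 * exp(-6) / 4!
= 1296 * 0.0025 / 24
= 0.1339

0.1339


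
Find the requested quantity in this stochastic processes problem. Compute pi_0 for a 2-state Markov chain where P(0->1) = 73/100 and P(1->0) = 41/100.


Stationary distribution: pi_0 = p10/(p01+p10), pi_1 = p01/(p01+p10)
p01 = 0.7300, p10 = 0.4100
pi_0 = 0.3596

0.3596


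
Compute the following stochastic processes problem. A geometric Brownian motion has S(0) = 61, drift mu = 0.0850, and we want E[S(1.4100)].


E[S(t)] = S(0) * exp(mu * t)
= 61 * exp(0.0850 * 1.4100)
= 61 * 1.1273
= 68.7670

68.7670


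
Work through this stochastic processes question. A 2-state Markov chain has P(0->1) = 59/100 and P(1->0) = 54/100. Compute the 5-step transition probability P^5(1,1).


Computing P^5 by matrix multiplication.
P = [[0.4100, 0.5900], [0.5400, 0.4600]]
After raising P to the power 5:
P^5(1,1) = 0.5221

0.5221


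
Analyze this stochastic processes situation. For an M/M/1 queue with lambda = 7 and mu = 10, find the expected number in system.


rho = 7/10 = 0.7000
L = rho/(1-rho)
= 0.7000/0.3000
= 2.3333

2.3333


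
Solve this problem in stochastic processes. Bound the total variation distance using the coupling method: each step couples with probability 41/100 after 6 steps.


TV distance bound <= (1-delta)^n
= (1 - 0.4100)^6
= 0.5900^6
= 0.0422

0.0422


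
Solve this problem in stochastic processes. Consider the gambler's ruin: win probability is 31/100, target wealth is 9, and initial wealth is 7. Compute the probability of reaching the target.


Gambler's ruin formula:
r = q/p = 0.6900/0.3100 = 2.2258
P(win) = (1 - r^i)/(1 - r^N)
= (1 - 2.2258^7)/(1 - 2.2258^9)
= 0.2013

0.2013


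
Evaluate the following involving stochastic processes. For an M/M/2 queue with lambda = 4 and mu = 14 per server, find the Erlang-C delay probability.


a = lambda/mu = 0.2857
rho = a/c = 0.1429
Erlang-C formula applied:
C(c,a) = 0.0357

0.0357


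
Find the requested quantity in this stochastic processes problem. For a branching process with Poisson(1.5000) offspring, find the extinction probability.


Since mu = 1.5000 > 1, extinction prob q < 1.
Solve s = exp(mu*(s-1)) iteratively.
q = 0.4172

0.4172


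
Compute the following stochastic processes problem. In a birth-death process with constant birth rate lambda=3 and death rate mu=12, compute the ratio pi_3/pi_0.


For birth-death process, pi_n/pi_0 = (lambda/mu)^n
= (3/12)^3
= 0.0156

0.0156


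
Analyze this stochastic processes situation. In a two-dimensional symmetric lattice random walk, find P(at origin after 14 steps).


P = C(14,7)^2 / 4^14
= 3432^2 / 268435456
= 11778624 / 268435456
= 0.0439

0.0439


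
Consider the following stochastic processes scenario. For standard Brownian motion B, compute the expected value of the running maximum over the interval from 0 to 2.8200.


E(max B(s)) = sqrt(2t/pi)
= sqrt(2*2.8200/pi)
= sqrt(1.7953)
= 1.3399

1.3399


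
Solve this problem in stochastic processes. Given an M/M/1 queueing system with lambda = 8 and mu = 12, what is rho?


rho = lambda/mu
= 8/12
= 0.6667

0.6667


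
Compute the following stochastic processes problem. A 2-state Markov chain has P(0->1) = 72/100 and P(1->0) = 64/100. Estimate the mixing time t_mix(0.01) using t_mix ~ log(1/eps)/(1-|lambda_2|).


lambda_2 = |1 - p01 - p10| = |1 - 0.7200 - 0.6400| = 0.3600
t_mix ~ log(1/eps)/(1 - |lambda_2|)
= log(100)/(1 - 0.3600) = 4.6052/0.6400
= 7.1956

7.1956


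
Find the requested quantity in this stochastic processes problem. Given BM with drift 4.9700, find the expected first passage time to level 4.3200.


Expected first passage time = a/mu
= 4.3200/4.9700
= 0.8692

0.8692


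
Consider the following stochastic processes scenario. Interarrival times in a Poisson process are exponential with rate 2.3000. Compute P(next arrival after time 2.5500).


P(X > t) = exp(-lambda * t)
= exp(-2.3000 * 2.5500)
= exp(-5.8650) = 0.0028

0.0028


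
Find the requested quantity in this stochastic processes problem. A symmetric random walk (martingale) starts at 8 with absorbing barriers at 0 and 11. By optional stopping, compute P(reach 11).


By optional stopping theorem: E(M at tau) = M(0) = 8
P(hit 11)*11 + P(hit 0)*0 = 8
P(hit 11) = (8 - 0)/(11 - 0) = 8/11 = 0.7273

0.7273


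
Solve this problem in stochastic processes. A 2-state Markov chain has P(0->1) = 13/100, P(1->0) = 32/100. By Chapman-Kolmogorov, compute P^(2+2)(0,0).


P^4 = P^2 * P^2
Computing via matrix multiplication of the transition matrix.
Entry (0,0) of P^4 = 0.7375

0.7375


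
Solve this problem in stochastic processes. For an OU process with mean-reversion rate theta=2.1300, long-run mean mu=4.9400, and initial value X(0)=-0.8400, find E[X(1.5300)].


E[X(t)] = mu + (X(0) - mu)*exp(-theta*t)
= 4.9400 + (-0.8400 - 4.9400)*exp(-2.1300*1.5300)
= 4.9400 + -5.7800 * 0.0384
= 4.7179

4.7179


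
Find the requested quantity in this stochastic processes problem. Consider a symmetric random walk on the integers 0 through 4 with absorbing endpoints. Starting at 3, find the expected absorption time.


For symmetric RW on 0,...,N with absorbing barriers, E(i) = i*(N-i)
E(3) = 3 * 1 = 3

3


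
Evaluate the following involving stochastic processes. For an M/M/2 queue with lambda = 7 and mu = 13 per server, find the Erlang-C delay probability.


a = lambda/mu = 0.5385
rho = a/c = 0.2692
Erlang-C formula applied:
C(c,a) = 0.1142

0.1142


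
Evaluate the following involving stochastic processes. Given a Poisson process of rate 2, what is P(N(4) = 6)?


P(N(t)=k) = (lambda*t)^k * exp(-lambda*t) / k!
lambda*t = 8
= 8^6 * exp(-8) / 6!
= 262144 * 3.3546e-04 / 720
= 0.1221

0.1221


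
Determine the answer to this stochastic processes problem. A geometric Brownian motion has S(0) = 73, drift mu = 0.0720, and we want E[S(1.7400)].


E[S(t)] = S(0) * exp(mu * t)
= 73 * exp(0.0720 * 1.7400)
= 73 * 1.1335
= 82.7430

82.7430
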